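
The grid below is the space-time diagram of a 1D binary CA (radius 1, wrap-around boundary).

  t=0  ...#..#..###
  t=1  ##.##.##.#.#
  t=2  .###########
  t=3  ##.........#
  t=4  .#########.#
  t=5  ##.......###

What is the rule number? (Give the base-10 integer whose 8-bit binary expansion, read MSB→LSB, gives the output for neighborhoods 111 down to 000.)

  [7] ### => .  t=0,i=10
  [6] ##. => #  t=0,i=11
  [5] #.# => #  t=1,i=2
  [4] #.. => #  t=0,i=0
  [3] .## => #  t=0,i=9
  [2] .#. => #  t=0,i=3
  [1] ..# => .  t=0,i=2
  [0] ... => #  t=0,i=1
  bits 01111101 = 125

125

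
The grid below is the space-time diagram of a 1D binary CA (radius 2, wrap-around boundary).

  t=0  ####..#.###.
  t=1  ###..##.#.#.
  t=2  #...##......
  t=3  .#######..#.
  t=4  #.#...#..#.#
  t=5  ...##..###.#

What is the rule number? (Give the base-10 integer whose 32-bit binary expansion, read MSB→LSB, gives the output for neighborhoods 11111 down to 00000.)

1640993642

  [31] ##### => .  t=3,i=3
  [30] ####. => #  t=0,i=2
  [29] ###.# => #  t=0,i=10
  [28] ###.. => .  t=0,i=3
  [27] ##.## => .  t=0,i=11
  [26] ##.#. => .  t=1,i=7
  [25] ##..# => .  t=0,i=4
  [24] ##... => #  t=2,i=6
  [23] #.### => #  t=0,i=0
  [22] #.##. => #  t=4,i=11
  [21] #.#.# => .  t=1,i=8
  [20] #.#.. => .  t=4,i=2
  [19] #..## => #  t=1,i=4
  [18] #..#. => #  t=0,i=5
  [17] #...# => #  t=2,i=2
  [16] #.... => #  t=2,i=7
  [15] .#### => #  t=0,i=1
  [14] .###. => .  t=0,i=9
  [13] .##.# => .  t=1,i=6
  [12] .##.. => #  t=2,i=5
  [11] .#.## => .  t=0,i=7
  [10] .#.#. => .  t=1,i=9
  [9] .#..# => #  t=3,i=11
  [8] .#... => #  t=2,i=1
  [7] ..### => .  t=3,i=1
  [6] ..##. => #  t=1,i=5
  [5] ..#.# => #  t=0,i=6
  [4] ..#.. => .  t=2,i=0
  [3] ...## => #  t=2,i=3
  [2] ...#. => .  t=2,i=11
  [1] ....# => #  t=2,i=10
  [0] ..... => .  t=2,i=8
  bits 01100001110011111001001101101010 = 1640993642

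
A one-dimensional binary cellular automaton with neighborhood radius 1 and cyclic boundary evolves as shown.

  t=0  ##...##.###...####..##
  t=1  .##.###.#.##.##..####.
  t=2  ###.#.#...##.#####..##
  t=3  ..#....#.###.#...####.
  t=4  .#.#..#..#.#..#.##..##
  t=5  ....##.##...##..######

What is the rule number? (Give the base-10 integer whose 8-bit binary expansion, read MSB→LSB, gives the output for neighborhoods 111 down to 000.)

90

  [7] ### => .  t=0,i=0
  [6] ##. => #  t=0,i=1
  [5] #.# => .  t=0,i=7
  [4] #.. => #  t=0,i=2
  [3] .## => #  t=0,i=5
  [2] .#. => .  t=1,i=8
  [1] ..# => #  t=0,i=4
  [0] ... => .  t=0,i=3
  bits 01011010 = 90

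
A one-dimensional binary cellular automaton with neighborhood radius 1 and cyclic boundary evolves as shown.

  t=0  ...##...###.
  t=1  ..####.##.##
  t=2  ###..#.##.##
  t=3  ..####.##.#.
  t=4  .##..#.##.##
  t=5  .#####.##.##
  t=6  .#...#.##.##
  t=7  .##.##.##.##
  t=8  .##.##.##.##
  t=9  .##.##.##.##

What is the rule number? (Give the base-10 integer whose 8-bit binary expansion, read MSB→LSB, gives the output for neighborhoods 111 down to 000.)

  nb ###: next=.  (t=0,i=9, bit7=0)
  nb ##.: next=#  (t=0,i=4, bit6=1)
  nb #.#: next=.  (t=1,i=6, bit5=0)
  nb #..: next=#  (t=0,i=5, bit4=1)
  nb .##: next=#  (t=0,i=3, bit3=1)
  nb .#.: next=#  (t=2,i=5, bit2=1)
  nb ..#: next=#  (t=0,i=2, bit1=1)
  nb ...: next=.  (t=0,i=0, bit0=0)
  bits 01011110 = 94

94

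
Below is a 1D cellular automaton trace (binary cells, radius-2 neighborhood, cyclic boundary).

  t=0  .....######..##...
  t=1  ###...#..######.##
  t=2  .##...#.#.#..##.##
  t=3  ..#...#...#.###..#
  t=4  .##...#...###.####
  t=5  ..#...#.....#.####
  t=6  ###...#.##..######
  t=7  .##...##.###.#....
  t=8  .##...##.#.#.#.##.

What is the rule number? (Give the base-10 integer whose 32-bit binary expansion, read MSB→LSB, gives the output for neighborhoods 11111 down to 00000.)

1922938993

  #####|.  b31=0 t=0,i=7
  ####.|#  b30=1 t=0,i=9
  ###.#|#  b29=1 t=1,i=14
  ###..|#  b28=1 t=0,i=10
  ##.##|.  b27=0 t=1,i=15
  ##.#.|.  b26=0 t=7,i=12
  ##..#|#  b25=1 t=0,i=11
  ##...|.  b24=0 t=0,i=15
  #.###|#  b23=1 t=1,i=16
  #.##.|.  b22=0 t=2,i=1
  #.#.#|.  b21=0 t=2,i=8
  #.#..|#  b20=1 t=2,i=10
  #..##|#  b19=1 t=0,i=12
  #..#.|#  b18=1 t=3,i=1
  #...#|.  b17=0 t=1,i=4
  #....|#  b16=1 t=0,i=16
  .####|#  b15=1 t=0,i=6
  .###.|.  b14=0 t=3,i=13
  .##.#|#  b13=1 t=2,i=14
  .##..|#  b12=1 t=0,i=14
  .#.##|#  b11=1 t=3,i=11
  .#.#.|.  b10=0 t=2,i=7
  .#..#|.  b9=0 t=1,i=7
  .#...|.  b8=0 t=3,i=3
  ..###|.  b7=0 t=0,i=5
  ..##.|#  b6=1 t=0,i=13
  ..#.#|#  b5=1 t=2,i=6
  ..#..|#  b4=1 t=1,i=6
  ...##|.  b3=0 t=0,i=4
  ...#.|.  b2=0 t=1,i=5
  ....#|.  b1=0 t=0,i=3
  .....|#  b0=1 t=0,i=0
  bits 01110010100111011011100001110001 = 1922938993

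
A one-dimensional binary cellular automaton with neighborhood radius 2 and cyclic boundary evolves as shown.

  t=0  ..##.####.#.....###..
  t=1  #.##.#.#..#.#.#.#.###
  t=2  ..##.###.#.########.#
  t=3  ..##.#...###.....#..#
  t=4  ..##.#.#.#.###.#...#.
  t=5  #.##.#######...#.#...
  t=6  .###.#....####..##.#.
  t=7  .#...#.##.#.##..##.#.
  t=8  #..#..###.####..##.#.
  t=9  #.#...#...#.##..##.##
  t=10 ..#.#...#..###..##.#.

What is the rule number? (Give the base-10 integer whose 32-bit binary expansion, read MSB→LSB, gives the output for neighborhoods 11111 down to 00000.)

  #####|.  b31=0 t=2,i=13
  ####.|#  b30=1 t=0,i=7
  ###.#|.  b29=0 t=0,i=8
  ###..|#  b28=1 t=0,i=18
  ##.##|.  b27=0 t=0,i=4
  ##.#.|.  b26=0 t=0,i=9
  ##..#|.  b25=0 t=6,i=14
  ##...|#  b24=1 t=0,i=19
  #.###|#  b23=1 t=0,i=5
  #.##.|#  b22=1 t=1,i=2
  #.#.#|#  b21=1 t=1,i=5
  #.#..|#  b20=1 t=0,i=10
  #..##|.  b19=0 t=2,i=1
  #..#.|#  b18=1 t=1,i=9
  #...#|#  b17=1 t=3,i=7
  #....|#  b16=1 t=0,i=12
  .####|.  b15=0 t=0,i=6
  .###.|.  b14=0 t=0,i=17
  .##.#|#  b13=1 t=0,i=3
  .##..|#  b12=1 t=7,i=13
  .#.##|#  b11=1 t=1,i=17
  .#.#.|#  b10=1 t=1,i=6
  .#..#|.  b9=0 t=1,i=8
  .#...|.  b8=0 t=0,i=11
  ..###|#  b7=1 t=0,i=16
  ..##.|#  b6=1 t=0,i=2
  ..#.#|.  b5=0 t=1,i=10
  ..#..|.  b4=0 t=3,i=17
  ...##|.  b3=0 t=0,i=1
  ...#.|.  b2=0 t=3,i=16
  ....#|#  b1=1 t=0,i=0
  .....|.  b0=0 t=0,i=13
  bits 01010001111101110011110011000010 = 1375157442

1375157442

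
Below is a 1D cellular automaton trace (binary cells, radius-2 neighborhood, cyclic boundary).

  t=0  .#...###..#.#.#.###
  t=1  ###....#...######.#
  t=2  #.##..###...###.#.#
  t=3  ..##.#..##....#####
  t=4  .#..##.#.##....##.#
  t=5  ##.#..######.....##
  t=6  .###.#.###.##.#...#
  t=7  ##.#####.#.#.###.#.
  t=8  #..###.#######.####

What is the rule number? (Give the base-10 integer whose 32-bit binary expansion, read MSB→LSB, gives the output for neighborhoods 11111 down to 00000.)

  #####|#  b31=1 t=1,i=13
  ####.|.  b30=0 t=1,i=1
  ###.#|#  b29=1 t=0,i=18
  ###..|#  b28=1 t=0,i=7
  ##.##|.  b27=0 t=1,i=17
  ##.#.|#  b26=1 t=0,i=0
  ##..#|.  b25=0 t=0,i=8
  ##...|#  b24=1 t=1,i=3
  #.###|#  b23=1 t=0,i=16
  #.##.|#  b22=1 t=2,i=2
  #.#.#|#  b21=1 t=0,i=12
  #.#..|#  b20=1 t=0,i=1
  #..##|#  b19=1 t=2,i=5
  #..#.|.  b18=0 t=0,i=9
  #...#|.  b17=0 t=0,i=3
  #....|.  b16=0 t=1,i=4
  .####|#  b15=1 t=1,i=0
  .###.|.  b14=0 t=0,i=6
  .##.#|.  b13=0 t=2,i=0
  .##..|#  b12=1 t=2,i=3
  .#.##|#  b11=1 t=0,i=15
  .#.#.|#  b10=1 t=0,i=11
  .#..#|.  b9=0 t=3,i=6
  .#...|#  b8=1 t=0,i=2
  ..###|.  b7=0 t=0,i=5
  ..##.|.  b6=0 t=3,i=2
  ..#.#|.  b5=0 t=0,i=10
  ..#..|#  b4=1 t=1,i=7
  ...##|.  b3=0 t=0,i=4
  ...#.|#  b2=1 t=1,i=6
  ....#|.  b1=0 t=1,i=5
  .....|#  b0=1 t=5,i=14
  bits 10110101111110001001110100010101 = 3052969237

3052969237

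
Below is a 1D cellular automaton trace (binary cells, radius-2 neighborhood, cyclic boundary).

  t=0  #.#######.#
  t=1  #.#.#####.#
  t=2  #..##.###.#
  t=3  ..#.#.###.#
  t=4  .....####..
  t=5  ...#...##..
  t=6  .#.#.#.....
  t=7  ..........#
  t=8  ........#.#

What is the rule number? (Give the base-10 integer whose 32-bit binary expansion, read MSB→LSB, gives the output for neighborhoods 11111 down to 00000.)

4039796754

  ##### -> #   bit 31 = 1  t=0,i=4
  ####. -> #   bit 30 = 1  t=0,i=7
  ###.# -> #   bit 29 = 1  t=0,i=8
  ###.. -> #   bit 28 = 1  t=4,i=8
  ##.## -> .   bit 27 = 0  t=0,i=1
  ##.#. -> .   bit 26 = 0  t=1,i=1
  ##..# -> .   bit 25 = 0  t=2,i=1
  ##... -> .   bit 24 = 0  t=4,i=9
  #.### -> #   bit 23 = 1  t=0,i=2
  #.##. -> #   bit 22 = 1  t=0,i=10
  #.#.# -> .   bit 21 = 0  t=1,i=2
  #.#.. -> .   bit 20 = 0  t=3,i=10
  #..## -> #   bit 19 = 1  t=2,i=2
  #..#. -> .   bit 18 = 0  t=3,i=1
  #...# -> #   bit 17 = 1  t=5,i=5
  #.... -> .   bit 16 = 0  t=4,i=10
  .#### -> .   bit 15 = 0  t=0,i=3
  .###. -> #   bit 14 = 1  t=2,i=7
  .##.# -> #   bit 13 = 1  t=0,i=0
  .##.. -> .   bit 12 = 0  t=2,i=0
  .#.## -> #   bit 11 = 1  t=1,i=3
  .#.#. -> .   bit 10 = 0  t=3,i=3
  .#..# -> .   bit 9 = 0  t=3,i=0
  .#... -> .   bit 8 = 0  t=5,i=4
  ..### -> .   bit 7 = 0  t=4,i=5
  ..##. -> .   bit 6 = 0  t=2,i=3
  ..#.# -> .   bit 5 = 0  t=3,i=2
  ..#.. -> #   bit 4 = 1  t=5,i=3
  ...## -> .   bit 3 = 0  t=4,i=4
  ...#. -> .   bit 2 = 0  t=5,i=2
  ....# -> #   bit 1 = 1  t=4,i=3
  ..... -> .   bit 0 = 0  t=4,i=0
  bits 11110000110010100110100000010010 = 4039796754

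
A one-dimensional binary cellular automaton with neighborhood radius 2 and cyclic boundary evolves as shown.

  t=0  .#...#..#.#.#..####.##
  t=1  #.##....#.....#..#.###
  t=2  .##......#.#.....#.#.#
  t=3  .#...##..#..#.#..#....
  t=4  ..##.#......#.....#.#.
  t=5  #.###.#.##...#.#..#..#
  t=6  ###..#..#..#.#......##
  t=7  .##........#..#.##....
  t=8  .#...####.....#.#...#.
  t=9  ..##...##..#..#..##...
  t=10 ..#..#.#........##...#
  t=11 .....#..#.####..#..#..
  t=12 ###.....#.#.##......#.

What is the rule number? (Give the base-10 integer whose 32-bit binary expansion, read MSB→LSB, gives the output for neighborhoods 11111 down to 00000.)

1556750689

  #####|.  b31=0 t=6,i=0
  ####.|#  b30=1 t=0,i=17
  ###.#|.  b29=0 t=0,i=18
  ###..|#  b28=1 t=6,i=2
  ##.##|#  b27=1 t=0,i=19
  ##.#.|#  b26=1 t=0,i=0
  ##..#|.  b25=0 t=3,i=7
  ##...|.  b24=0 t=1,i=4
  #.###|#  b23=1 t=1,i=19
  #.##.|#  b22=1 t=0,i=20
  #.#.#|.  b21=0 t=0,i=10
  #.#..|.  b20=0 t=0,i=1
  #..##|#  b19=1 t=0,i=14
  #..#.|.  b18=0 t=0,i=7
  #...#|#  b17=1 t=0,i=3
  #....|.  b16=0 t=1,i=5
  .####|.  b15=0 t=0,i=16
  .###.|.  b14=0 t=5,i=3
  .##.#|#  b13=1 t=0,i=21
  .##..|.  b12=0 t=1,i=3
  .#.##|.  b11=0 t=1,i=18
  .#.#.|.  b10=0 t=0,i=9
  .#..#|.  b9=0 t=0,i=6
  .#...|#  b8=1 t=0,i=2
  ..###|.  b7=0 t=0,i=15
  ..##.|#  b6=1 t=3,i=5
  ..#.#|#  b5=1 t=0,i=8
  ..#..|.  b4=0 t=0,i=5
  ...##|.  b3=0 t=3,i=4
  ...#.|.  b2=0 t=0,i=4
  ....#|.  b1=0 t=1,i=6
  .....|#  b0=1 t=1,i=11
  bits 01011100110010100010000101100001 = 1556750689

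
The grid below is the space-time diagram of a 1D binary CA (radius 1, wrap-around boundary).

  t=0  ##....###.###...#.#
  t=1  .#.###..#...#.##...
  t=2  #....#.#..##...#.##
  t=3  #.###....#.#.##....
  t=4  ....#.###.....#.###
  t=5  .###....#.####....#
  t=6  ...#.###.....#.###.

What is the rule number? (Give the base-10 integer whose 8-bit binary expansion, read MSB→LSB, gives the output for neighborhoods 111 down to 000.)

67

  ###|.  b7=0 t=0,i=0
  ##.|#  b6=1 t=0,i=1
  #.#|.  b5=0 t=0,i=9
  #..|.  b4=0 t=0,i=2
  .##|.  b3=0 t=0,i=6
  .#.|.  b2=0 t=0,i=16
  ..#|#  b1=1 t=0,i=5
  ...|#  b0=1 t=0,i=3
  bits 01000011 = 67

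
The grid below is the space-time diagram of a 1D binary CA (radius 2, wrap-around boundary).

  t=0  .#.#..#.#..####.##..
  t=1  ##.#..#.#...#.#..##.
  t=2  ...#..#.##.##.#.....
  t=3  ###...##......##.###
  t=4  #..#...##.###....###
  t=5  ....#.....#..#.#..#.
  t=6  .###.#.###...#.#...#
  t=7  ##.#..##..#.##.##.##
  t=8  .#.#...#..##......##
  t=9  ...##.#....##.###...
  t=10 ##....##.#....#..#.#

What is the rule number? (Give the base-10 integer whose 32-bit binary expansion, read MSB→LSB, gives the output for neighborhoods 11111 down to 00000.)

2710608167

  ##### -> #   bit 31 = 1  t=3,i=0
  ####. -> .   bit 30 = 0  t=0,i=13
  ###.# -> #   bit 29 = 1  t=0,i=14
  ###.. -> .   bit 28 = 0  t=3,i=2
  ##.## -> .   bit 27 = 0  t=0,i=15
  ##.#. -> .   bit 26 = 0  t=1,i=2
  ##..# -> .   bit 25 = 0  t=4,i=1
  ##... -> #   bit 24 = 1  t=0,i=18
  #.### -> #   bit 23 = 1  t=3,i=17
  #.##. -> .   bit 22 = 0  t=0,i=16
  #.#.# -> .   bit 21 = 0  t=6,i=5
  #.#.. -> #   bit 20 = 1  t=0,i=3
  #..## -> .   bit 19 = 0  t=0,i=10
  #..#. -> .   bit 18 = 0  t=0,i=5
  #...# -> .   bit 17 = 0  t=0,i=19
  #.... -> .   bit 16 = 0  t=2,i=16
  .#### -> #   bit 15 = 1  t=0,i=12
  .###. -> .   bit 14 = 0  t=4,i=11
  .##.# -> .   bit 13 = 0  t=1,i=1
  .##.. -> #   bit 12 = 1  t=0,i=17
  .#.## -> #   bit 11 = 1  t=2,i=7
  .#.#. -> .   bit 10 = 0  t=0,i=2
  .#..# -> .   bit 9 = 0  t=0,i=4
  .#... -> #   bit 8 = 1  t=1,i=9
  ..### -> .   bit 7 = 0  t=0,i=11
  ..##. -> .   bit 6 = 0  t=1,i=17
  ..#.# -> #   bit 5 = 1  t=0,i=1
  ..#.. -> .   bit 4 = 0  t=2,i=3
  ...## -> .   bit 3 = 0  t=3,i=5
  ...#. -> #   bit 2 = 1  t=0,i=0
  ....# -> #   bit 1 = 1  t=2,i=1
  ..... -> #   bit 0 = 1  t=2,i=0
  bits 10100001100100001001100100100111 = 2710608167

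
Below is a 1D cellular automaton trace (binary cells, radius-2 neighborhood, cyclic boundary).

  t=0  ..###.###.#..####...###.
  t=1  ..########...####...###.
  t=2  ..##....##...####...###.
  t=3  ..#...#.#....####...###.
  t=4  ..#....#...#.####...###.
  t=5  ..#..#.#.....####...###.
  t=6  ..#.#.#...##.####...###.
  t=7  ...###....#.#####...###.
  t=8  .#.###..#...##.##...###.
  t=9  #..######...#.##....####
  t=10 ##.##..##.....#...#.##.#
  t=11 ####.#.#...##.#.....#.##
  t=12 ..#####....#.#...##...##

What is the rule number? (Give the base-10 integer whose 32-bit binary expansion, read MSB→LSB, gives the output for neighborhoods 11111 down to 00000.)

2128921811

  #####|.  b31=0 t=1,i=4
  ####.|#  b30=1 t=0,i=15
  ###.#|#  b29=1 t=0,i=4
  ###..|#  b28=1 t=0,i=16
  ##.##|#  b27=1 t=0,i=5
  ##.#.|#  b26=1 t=0,i=9
  ##..#|#  b25=1 t=8,i=6
  ##...|.  b24=0 t=0,i=17
  #.###|#  b23=1 t=0,i=6
  #.##.|#  b22=1 t=8,i=15
  #.#.#|#  b21=1 t=6,i=4
  #.#..|.  b20=0 t=0,i=10
  #..##|.  b19=0 t=0,i=12
  #..#.|#  b18=1 t=5,i=4
  #...#|.  b17=0 t=0,i=0
  #....|.  b16=0 t=2,i=5
  .####|#  b15=1 t=0,i=14
  .###.|#  b14=1 t=0,i=3
  .##.#|.  b13=0 t=6,i=11
  .##..|.  b12=0 t=2,i=3
  .#.##|.  b11=0 t=4,i=12
  .#.#.|#  b10=1 t=3,i=7
  .#..#|.  b9=0 t=0,i=11
  .#...|.  b8=0 t=3,i=3
  ..###|#  b7=1 t=0,i=2
  ..##.|#  b6=1 t=2,i=2
  ..#.#|.  b5=0 t=3,i=6
  ..#..|#  b4=1 t=3,i=2
  ...##|.  b3=0 t=0,i=1
  ...#.|.  b2=0 t=3,i=1
  ....#|#  b1=1 t=2,i=6
  .....|#  b0=1 t=5,i=10
  bits 01111110111001001100010011010011 = 2128921811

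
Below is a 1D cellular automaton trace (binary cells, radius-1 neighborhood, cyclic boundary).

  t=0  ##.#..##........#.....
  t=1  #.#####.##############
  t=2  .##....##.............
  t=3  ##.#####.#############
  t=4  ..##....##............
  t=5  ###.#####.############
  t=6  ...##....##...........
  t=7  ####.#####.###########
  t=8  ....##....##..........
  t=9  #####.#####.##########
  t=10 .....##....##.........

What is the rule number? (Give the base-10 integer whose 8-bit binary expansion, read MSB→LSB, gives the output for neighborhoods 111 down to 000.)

63

  [7] ### => .  t=1,i=3
  [6] ##. => .  t=0,i=1
  [5] #.# => #  t=0,i=2
  [4] #.. => #  t=0,i=4
  [3] .## => #  t=0,i=0
  [2] .#. => #  t=0,i=3
  [1] ..# => #  t=0,i=5
  [0] ... => #  t=0,i=9
  bits 00111111 = 63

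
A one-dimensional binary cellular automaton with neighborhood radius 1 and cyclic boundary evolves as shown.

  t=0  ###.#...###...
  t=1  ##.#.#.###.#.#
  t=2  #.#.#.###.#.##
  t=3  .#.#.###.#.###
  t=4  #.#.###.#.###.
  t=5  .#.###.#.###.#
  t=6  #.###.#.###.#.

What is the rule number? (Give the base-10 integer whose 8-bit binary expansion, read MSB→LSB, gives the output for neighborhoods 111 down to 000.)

186

  ###|#  b7=1 t=0,i=1
  ##.|.  b6=0 t=0,i=2
  #.#|#  b5=1 t=0,i=3
  #..|#  b4=1 t=0,i=5
  .##|#  b3=1 t=0,i=0
  .#.|.  b2=0 t=0,i=4
  ..#|#  b1=1 t=0,i=7
  ...|.  b0=0 t=0,i=6
  bits 10111010 = 186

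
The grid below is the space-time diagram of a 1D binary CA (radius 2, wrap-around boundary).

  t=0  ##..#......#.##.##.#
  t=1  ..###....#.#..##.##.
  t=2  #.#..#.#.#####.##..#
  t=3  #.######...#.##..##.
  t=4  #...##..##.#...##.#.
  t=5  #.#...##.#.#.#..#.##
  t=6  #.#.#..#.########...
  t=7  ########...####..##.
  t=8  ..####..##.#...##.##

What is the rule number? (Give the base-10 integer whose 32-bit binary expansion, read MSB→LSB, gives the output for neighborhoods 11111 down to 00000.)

  [31] ##### => #  t=2,i=11
  [30] ####. => .  t=2,i=12
  [29] ###.# => #  t=2,i=13
  [28] ###.. => .  t=0,i=1
  [27] ##.## => #  t=0,i=15
  [26] ##.#. => .  t=2,i=1
  [25] ##..# => #  t=0,i=2
  [24] ##... => #  t=1,i=5
  [23] #.### => .  t=0,i=19
  [22] #.##. => .  t=0,i=13
  [21] #.#.# => #  t=2,i=7
  [20] #.#.. => #  t=1,i=11
  [19] #..## => #  t=1,i=13
  [18] #..#. => #  t=0,i=3
  [17] #...# => #  t=1,i=0
  [16] #.... => .  t=0,i=6
  [15] .#### => .  t=2,i=10
  [14] .###. => .  t=0,i=0
  [13] .##.# => #  t=0,i=14
  [12] .##.. => .  t=1,i=18
  [11] .#.## => .  t=0,i=12
  [10] .#.#. => #  t=1,i=10
  [9] .#..# => #  t=1,i=12
  [8] .#... => .  t=0,i=5
  [7] ..### => #  t=1,i=2
  [6] ..##. => .  t=1,i=14
  [5] ..#.# => #  t=0,i=11
  [4] ..#.. => #  t=0,i=4
  [3] ...## => .  t=1,i=1
  [2] ...#. => .  t=0,i=10
  [1] ....# => #  t=0,i=9
  [0] ..... => .  t=0,i=7
  bits 10101011001111100010011010110010 = 2872977074

2872977074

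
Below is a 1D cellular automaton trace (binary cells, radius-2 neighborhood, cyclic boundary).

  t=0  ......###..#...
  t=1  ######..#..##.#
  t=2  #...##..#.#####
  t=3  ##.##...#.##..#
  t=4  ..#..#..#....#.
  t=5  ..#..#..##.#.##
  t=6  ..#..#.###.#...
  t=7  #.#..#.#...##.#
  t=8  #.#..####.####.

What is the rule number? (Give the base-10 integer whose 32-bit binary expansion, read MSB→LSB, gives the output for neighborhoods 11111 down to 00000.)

  nb #####: next=.  (t=1,i=1, bit31=0)
  nb ####.: next=#  (t=1,i=4, bit30=1)
  nb ###.#: next=.  (t=3,i=1, bit29=0)
  nb ###..: next=#  (t=0,i=8, bit28=1)
  nb ##.##: next=#  (t=1,i=13, bit27=1)
  nb ##.#.: next=.  (t=5,i=10, bit26=0)
  nb ##..#: next=.  (t=0,i=9, bit25=0)
  nb ##...: next=#  (t=2,i=1, bit24=1)
  nb #.###: next=#  (t=1,i=14, bit23=1)
  nb #.##.: next=.  (t=3,i=3, bit22=0)
  nb #.#.#: next=#  (t=5,i=11, bit21=1)
  nb #.#..: next=#  (t=6,i=11, bit20=1)
  nb #..##: next=#  (t=1,i=10, bit19=1)
  nb #..#.: next=.  (t=0,i=10, bit18=0)
  nb #...#: next=.  (t=2,i=2, bit17=0)
  nb #....: next=.  (t=0,i=13, bit16=0)
  nb .####: next=#  (t=1,i=0, bit15=1)
  nb .###.: next=.  (t=0,i=7, bit14=0)
  nb .##.#: next=#  (t=1,i=12, bit13=1)
  nb .##..: next=.  (t=2,i=5, bit12=0)
  nb .#.##: next=.  (t=2,i=9, bit11=0)
  nb .#.#.: next=#  (t=7,i=6, bit10=1)
  nb .#..#: next=.  (t=1,i=9, bit9=0)
  nb .#...: next=#  (t=0,i=12, bit8=1)
  nb ..###: next=.  (t=0,i=6, bit7=0)
  nb ..##.: next=#  (t=1,i=11, bit6=1)
  nb ..#.#: next=#  (t=2,i=8, bit5=1)
  nb ..#..: next=#  (t=0,i=11, bit4=1)
  nb ...##: next=#  (t=0,i=5, bit3=1)
  nb ...#.: next=.  (t=3,i=7, bit2=0)
  nb ....#: next=#  (t=0,i=4, bit1=1)
  nb .....: next=#  (t=0,i=0, bit0=1)
  bits 01011001101110001010010101111011 = 1505273211

1505273211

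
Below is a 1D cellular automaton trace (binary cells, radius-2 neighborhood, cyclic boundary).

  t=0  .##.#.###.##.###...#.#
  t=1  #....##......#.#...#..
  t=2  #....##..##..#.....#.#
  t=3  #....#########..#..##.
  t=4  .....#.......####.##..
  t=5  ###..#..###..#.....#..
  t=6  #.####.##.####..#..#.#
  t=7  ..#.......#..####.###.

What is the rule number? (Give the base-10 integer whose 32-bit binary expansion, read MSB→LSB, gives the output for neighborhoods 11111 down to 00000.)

311171313

  #####|.  b31=0 t=3,i=7
  ####.|.  b30=0 t=3,i=12
  ###.#|.  b29=0 t=0,i=8
  ###..|#  b28=1 t=0,i=15
  ##.##|.  b27=0 t=0,i=9
  ##.#.|.  b26=0 t=0,i=3
  ##..#|#  b25=1 t=2,i=7
  ##...|.  b24=0 t=0,i=16
  #.###|#  b23=1 t=0,i=6
  #.##.|.  b22=0 t=0,i=1
  #.#.#|.  b21=0 t=0,i=4
  #.#..|.  b20=0 t=1,i=15
  #..##|#  b19=1 t=2,i=8
  #..#.|#  b18=1 t=1,i=21
  #...#|.  b17=0 t=0,i=17
  #....|.  b16=0 t=1,i=2
  .####|.  b15=0 t=3,i=6
  .###.|.  b14=0 t=0,i=7
  .##.#|.  b13=0 t=0,i=2
  .##..|#  b12=1 t=1,i=6
  .#.##|#  b11=1 t=0,i=0
  .#.#.|.  b10=0 t=0,i=20
  .#..#|.  b9=0 t=1,i=20
  .#...|.  b8=0 t=1,i=1
  ..###|#  b7=1 t=3,i=5
  ..##.|#  b6=1 t=1,i=5
  ..#.#|#  b5=1 t=0,i=19
  ..#..|#  b4=1 t=1,i=0
  ...##|.  b3=0 t=1,i=4
  ...#.|.  b2=0 t=0,i=18
  ....#|.  b1=0 t=1,i=3
  .....|#  b0=1 t=1,i=9
  bits 00010010100011000001100011110001 = 311171313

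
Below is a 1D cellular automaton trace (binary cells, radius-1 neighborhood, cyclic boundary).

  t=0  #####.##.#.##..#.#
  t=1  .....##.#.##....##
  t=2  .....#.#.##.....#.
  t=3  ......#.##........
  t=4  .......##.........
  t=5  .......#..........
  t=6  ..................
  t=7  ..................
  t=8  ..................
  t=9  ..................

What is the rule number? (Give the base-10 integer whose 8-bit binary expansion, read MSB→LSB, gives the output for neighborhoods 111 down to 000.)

40

  [7] ### => .  t=0,i=0
  [6] ##. => .  t=0,i=4
  [5] #.# => #  t=0,i=5
  [4] #.. => .  t=0,i=13
  [3] .## => #  t=0,i=6
  [2] .#. => .  t=0,i=9
  [1] ..# => .  t=0,i=14
  [0] ... => .  t=1,i=1
  bits 00101000 = 40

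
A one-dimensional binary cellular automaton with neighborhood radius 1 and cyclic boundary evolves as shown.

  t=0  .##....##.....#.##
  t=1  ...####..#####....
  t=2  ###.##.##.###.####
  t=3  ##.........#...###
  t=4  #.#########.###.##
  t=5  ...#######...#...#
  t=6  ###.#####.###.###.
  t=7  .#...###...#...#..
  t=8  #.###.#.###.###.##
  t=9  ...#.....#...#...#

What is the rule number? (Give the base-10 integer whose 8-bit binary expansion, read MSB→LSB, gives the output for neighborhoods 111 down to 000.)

147

  nb ###: next=#  (t=1,i=4, bit7=1)
  nb ##.: next=.  (t=0,i=2, bit6=0)
  nb #.#: next=.  (t=0,i=0, bit5=0)
  nb #..: next=#  (t=0,i=3, bit4=1)
  nb .##: next=.  (t=0,i=1, bit3=0)
  nb .#.: next=.  (t=0,i=14, bit2=0)
  nb ..#: next=#  (t=0,i=6, bit1=1)
  nb ...: next=#  (t=0,i=4, bit0=1)
  bits 10010011 = 147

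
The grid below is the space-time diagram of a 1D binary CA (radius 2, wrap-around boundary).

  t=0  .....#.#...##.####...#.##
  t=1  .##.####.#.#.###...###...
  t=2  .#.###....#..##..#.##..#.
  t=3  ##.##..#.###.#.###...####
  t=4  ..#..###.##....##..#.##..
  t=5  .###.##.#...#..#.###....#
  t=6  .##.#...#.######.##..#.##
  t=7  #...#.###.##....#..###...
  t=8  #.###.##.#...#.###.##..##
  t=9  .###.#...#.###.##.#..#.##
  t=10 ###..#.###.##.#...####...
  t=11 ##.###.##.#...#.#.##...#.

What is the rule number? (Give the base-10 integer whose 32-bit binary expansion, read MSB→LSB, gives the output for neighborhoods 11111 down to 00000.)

  [31] ##### => .  t=3,i=23
  [30] ####. => .  t=0,i=16
  [29] ###.# => .  t=1,i=7
  [28] ###.. => .  t=0,i=17
  [27] ##.## => #  t=0,i=13
  [26] ##.#. => .  t=1,i=8
  [25] ##..# => #  t=2,i=15
  [24] ##... => .  t=0,i=0
  [23] #.### => #  t=0,i=14
  [22] #.##. => .  t=0,i=23
  [21] #.#.# => .  t=1,i=9
  [20] #.#.. => #  t=0,i=7
  [19] #..## => .  t=2,i=12
  [18] #..#. => #  t=2,i=0
  [17] #...# => #  t=0,i=9
  [16] #.... => #  t=0,i=1
  [15] .#### => #  t=0,i=15
  [14] .###. => #  t=1,i=14
  [13] .##.# => .  t=0,i=12
  [12] .##.. => .  t=0,i=24
  [11] .#.## => .  t=0,i=22
  [10] .#.#. => #  t=0,i=6
  [9] .#..# => #  t=2,i=11
  [8] .#... => .  t=0,i=8
  [7] ..### => #  t=1,i=19
  [6] ..##. => #  t=0,i=11
  [5] ..#.# => #  t=0,i=5
  [4] ..#.. => #  t=2,i=10
  [3] ...## => .  t=0,i=10
  [2] ...#. => #  t=0,i=4
  [1] ....# => .  t=0,i=3
  [0] ..... => #  t=0,i=2
  bits 00001010100101111100011011110101 = 177719029

177719029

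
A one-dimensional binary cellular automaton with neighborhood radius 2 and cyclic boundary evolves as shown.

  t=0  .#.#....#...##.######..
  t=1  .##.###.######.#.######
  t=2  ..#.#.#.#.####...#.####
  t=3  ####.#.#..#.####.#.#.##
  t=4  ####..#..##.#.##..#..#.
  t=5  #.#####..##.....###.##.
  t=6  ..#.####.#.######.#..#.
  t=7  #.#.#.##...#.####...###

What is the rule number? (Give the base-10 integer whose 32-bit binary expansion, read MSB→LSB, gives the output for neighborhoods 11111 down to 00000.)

  ##### -> #   bit 31 = 1  t=0,i=17
  ####. -> #   bit 30 = 1  t=0,i=19
  ###.# -> #   bit 29 = 1  t=1,i=6
  ###.. -> #   bit 28 = 1  t=0,i=20
  ##.## -> .   bit 27 = 0  t=0,i=14
  ##.#. -> .   bit 26 = 0  t=1,i=14
  ##..# -> #   bit 25 = 1  t=2,i=0
  ##... -> #   bit 24 = 1  t=0,i=21
  #.### -> #   bit 23 = 1  t=0,i=15
  #.##. -> .   bit 22 = 0  t=1,i=1
  #.#.# -> .   bit 21 = 0  t=1,i=15
  #.#.. -> .   bit 20 = 0  t=0,i=3
  #..## -> .   bit 19 = 0  t=4,i=8
  #..#. -> #   bit 18 = 1  t=2,i=1
  #...# -> #   bit 17 = 1  t=0,i=10
  #.... -> #   bit 16 = 1  t=0,i=5
  .#### -> .   bit 15 = 0  t=0,i=16
  .###. -> .   bit 14 = 0  t=1,i=5
  .##.# -> #   bit 13 = 1  t=0,i=13
  .##.. -> .   bit 12 = 0  t=4,i=15
  .#.## -> .   bit 11 = 0  t=1,i=16
  .#.#. -> #   bit 10 = 1  t=0,i=2
  .#..# -> .   bit 9 = 0  t=3,i=8
  .#... -> #   bit 8 = 1  t=0,i=4
  ..### -> #   bit 7 = 1  t=5,i=16
  ..##. -> #   bit 6 = 1  t=0,i=12
  ..#.# -> #   bit 5 = 1  t=0,i=1
  ..#.. -> #   bit 4 = 1  t=0,i=8
  ...## -> #   bit 3 = 1  t=0,i=11
  ...#. -> .   bit 2 = 0  t=0,i=0
  ....# -> #   bit 1 = 1  t=0,i=6
  ..... -> #   bit 0 = 1  t=5,i=13
  bits 11110011100001110010010111111011 = 4085720571

4085720571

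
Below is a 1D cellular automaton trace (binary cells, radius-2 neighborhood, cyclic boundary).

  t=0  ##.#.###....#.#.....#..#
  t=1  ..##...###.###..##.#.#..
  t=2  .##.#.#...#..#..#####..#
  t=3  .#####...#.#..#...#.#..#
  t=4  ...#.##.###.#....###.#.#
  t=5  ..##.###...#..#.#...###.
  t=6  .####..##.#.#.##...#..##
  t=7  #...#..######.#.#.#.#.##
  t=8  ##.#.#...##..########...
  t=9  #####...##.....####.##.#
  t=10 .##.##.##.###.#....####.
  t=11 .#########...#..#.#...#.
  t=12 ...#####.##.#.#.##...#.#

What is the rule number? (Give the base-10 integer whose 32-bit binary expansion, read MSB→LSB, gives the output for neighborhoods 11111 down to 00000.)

  ##### -> #   bit 31 = 1  t=2,i=18
  ####. -> .   bit 30 = 0  t=2,i=19
  ###.# -> .   bit 29 = 0  t=0,i=1
  ###.. -> #   bit 28 = 1  t=0,i=7
  ##.## -> #   bit 27 = 1  t=1,i=10
  ##.#. -> #   bit 26 = 1  t=0,i=2
  ##..# -> .   bit 25 = 0  t=1,i=14
  ##... -> #   bit 24 = 1  t=0,i=8
  #.### -> .   bit 23 = 0  t=0,i=5
  #.##. -> #   bit 22 = 1  t=2,i=1
  #.#.# -> #   bit 21 = 1  t=0,i=3
  #.#.. -> .   bit 20 = 0  t=0,i=14
  #..## -> .   bit 19 = 0  t=0,i=22
  #..#. -> .   bit 18 = 0  t=2,i=12
  #...# -> .   bit 17 = 0  t=1,i=5
  #.... -> #   bit 16 = 1  t=0,i=9
  .#### -> .   bit 15 = 0  t=2,i=17
  .###. -> .   bit 14 = 0  t=0,i=0
  .##.# -> #   bit 13 = 1  t=1,i=17
  .##.. -> .   bit 12 = 0  t=1,i=3
  .#.## -> .   bit 11 = 0  t=0,i=4
  .#.#. -> #   bit 10 = 1  t=0,i=13
  .#..# -> #   bit 9 = 1  t=0,i=21
  .#... -> .   bit 8 = 0  t=0,i=15
  ..### -> .   bit 7 = 0  t=0,i=23
  ..##. -> #   bit 6 = 1  t=1,i=2
  ..#.# -> #   bit 5 = 1  t=0,i=12
  ..#.. -> .   bit 4 = 0  t=0,i=20
  ...## -> #   bit 3 = 1  t=1,i=1
  ...#. -> #   bit 2 = 1  t=0,i=11
  ....# -> .   bit 1 = 0  t=0,i=10
  ..... -> #   bit 0 = 1  t=0,i=17
  bits 10011101011000010010011001101101 = 2640389741

2640389741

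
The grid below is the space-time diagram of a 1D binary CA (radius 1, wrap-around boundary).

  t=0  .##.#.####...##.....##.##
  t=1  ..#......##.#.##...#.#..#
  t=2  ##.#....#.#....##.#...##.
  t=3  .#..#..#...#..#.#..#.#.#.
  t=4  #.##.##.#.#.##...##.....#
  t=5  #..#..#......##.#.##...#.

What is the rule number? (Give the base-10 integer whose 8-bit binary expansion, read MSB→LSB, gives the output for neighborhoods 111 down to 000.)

  nb ###: next=.  (t=0,i=7, bit7=0)
  nb ##.: next=#  (t=0,i=2, bit6=1)
  nb #.#: next=.  (t=0,i=0, bit5=0)
  nb #..: next=#  (t=0,i=10, bit4=1)
  nb .##: next=.  (t=0,i=1, bit3=0)
  nb .#.: next=.  (t=0,i=4, bit2=0)
  nb ..#: next=#  (t=0,i=12, bit1=1)
  nb ...: next=.  (t=0,i=11, bit0=0)
  bits 01010010 = 82

82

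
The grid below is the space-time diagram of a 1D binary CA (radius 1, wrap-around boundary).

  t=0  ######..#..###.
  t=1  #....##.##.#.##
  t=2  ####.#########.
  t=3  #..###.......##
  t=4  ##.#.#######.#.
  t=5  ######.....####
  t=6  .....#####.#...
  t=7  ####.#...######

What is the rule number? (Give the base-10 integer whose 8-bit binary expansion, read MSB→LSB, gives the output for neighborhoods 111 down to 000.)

  [7] ### => .  t=0,i=1
  [6] ##. => #  t=0,i=5
  [5] #.# => #  t=0,i=14
  [4] #.. => #  t=0,i=6
  [3] .## => #  t=0,i=0
  [2] .#. => #  t=0,i=8
  [1] ..# => .  t=0,i=7
  [0] ... => #  t=1,i=2
  bits 01111101 = 125

125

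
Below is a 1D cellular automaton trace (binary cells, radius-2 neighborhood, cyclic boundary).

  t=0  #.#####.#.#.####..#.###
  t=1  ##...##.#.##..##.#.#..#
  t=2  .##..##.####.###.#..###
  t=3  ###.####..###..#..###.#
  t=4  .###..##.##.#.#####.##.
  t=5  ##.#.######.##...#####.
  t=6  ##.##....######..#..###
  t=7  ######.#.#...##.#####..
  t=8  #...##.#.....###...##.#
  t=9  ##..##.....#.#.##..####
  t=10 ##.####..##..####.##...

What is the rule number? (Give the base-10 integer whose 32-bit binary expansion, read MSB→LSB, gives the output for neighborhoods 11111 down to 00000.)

2037136086

  #####|.  b31=0 t=0,i=4
  ####.|#  b30=1 t=0,i=5
  ###.#|#  b29=1 t=0,i=0
  ###..|#  b28=1 t=0,i=15
  ##.##|#  b27=1 t=0,i=1
  ##.#.|.  b26=0 t=0,i=7
  ##..#|.  b25=0 t=0,i=16
  ##...|#  b24=1 t=1,i=2
  #.###|.  b23=0 t=0,i=2
  #.##.|#  b22=1 t=1,i=10
  #.#.#|#  b21=1 t=0,i=8
  #.#..|.  b20=0 t=1,i=19
  #..##|#  b19=1 t=1,i=13
  #..#.|#  b18=1 t=0,i=17
  #...#|.  b17=0 t=1,i=3
  #....|.  b16=0 t=6,i=6
  .####|.  b15=0 t=0,i=3
  .###.|.  b14=0 t=1,i=0
  .##.#|#  b13=1 t=1,i=6
  .##..|#  b12=1 t=1,i=11
  .#.##|#  b11=1 t=0,i=11
  .#.#.|.  b10=0 t=0,i=9
  .#..#|#  b9=1 t=1,i=20
  .#...|.  b8=0 t=7,i=10
  ..###|#  b7=1 t=1,i=22
  ..##.|#  b6=1 t=1,i=5
  ..#.#|.  b5=0 t=0,i=18
  ..#..|#  b4=1 t=3,i=15
  ...##|.  b3=0 t=1,i=4
  ...#.|#  b2=1 t=9,i=10
  ....#|#  b1=1 t=6,i=7
  .....|.  b0=0 t=8,i=10
  bits 01111001011011000011101011010110 = 2037136086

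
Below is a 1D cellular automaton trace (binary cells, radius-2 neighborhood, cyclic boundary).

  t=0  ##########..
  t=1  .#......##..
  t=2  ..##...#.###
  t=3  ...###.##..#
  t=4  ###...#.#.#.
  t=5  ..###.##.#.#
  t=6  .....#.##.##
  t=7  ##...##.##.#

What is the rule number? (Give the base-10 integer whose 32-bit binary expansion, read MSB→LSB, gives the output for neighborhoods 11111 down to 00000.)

1561836840

  [31] ##### => .  t=0,i=2
  [30] ####. => #  t=0,i=8
  [29] ###.# => .  t=3,i=5
  [28] ###.. => #  t=0,i=9
  [27] ##.## => #  t=3,i=6
  [26] ##.#. => #  t=5,i=8
  [25] ##..# => .  t=0,i=10
  [24] ##... => #  t=1,i=10
  [23] #.### => .  t=2,i=9
  [22] #.##. => .  t=3,i=7
  [21] #.#.# => .  t=4,i=8
  [20] #.#.. => #  t=5,i=11
  [19] #..## => .  t=0,i=11
  [18] #..#. => #  t=3,i=10
  [17] #...# => #  t=1,i=11
  [16] #.... => #  t=1,i=3
  [15] .#### => #  t=0,i=1
  [14] .###. => .  t=2,i=10
  [13] .##.# => #  t=5,i=7
  [12] .##.. => #  t=1,i=9
  [11] .#.## => #  t=2,i=8
  [10] .#.#. => #  t=4,i=7
  [9] .#..# => .  t=5,i=0
  [8] .#... => #  t=1,i=2
  [7] ..### => .  t=0,i=0
  [6] ..##. => .  t=1,i=8
  [5] ..#.# => #  t=2,i=7
  [4] ..#.. => .  t=1,i=1
  [3] ...## => #  t=1,i=7
  [2] ...#. => .  t=1,i=0
  [1] ....# => .  t=1,i=6
  [0] ..... => .  t=1,i=4
  bits 01011101000101111011110100101000 = 1561836840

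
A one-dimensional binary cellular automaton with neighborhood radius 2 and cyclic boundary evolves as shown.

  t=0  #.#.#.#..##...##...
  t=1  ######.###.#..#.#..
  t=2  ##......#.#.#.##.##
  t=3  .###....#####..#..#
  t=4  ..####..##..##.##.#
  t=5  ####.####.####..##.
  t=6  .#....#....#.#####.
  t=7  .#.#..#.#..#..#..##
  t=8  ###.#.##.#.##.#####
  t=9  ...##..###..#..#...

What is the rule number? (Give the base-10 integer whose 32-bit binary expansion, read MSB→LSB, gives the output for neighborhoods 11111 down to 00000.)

388622064

  nb #####: next=.  (t=1,i=2, bit31=0)
  nb ####.: next=.  (t=1,i=4, bit30=0)
  nb ###.#: next=.  (t=1,i=5, bit29=0)
  nb ###..: next=#  (t=2,i=1, bit28=1)
  nb ##.##: next=.  (t=1,i=6, bit27=0)
  nb ##.#.: next=#  (t=1,i=10, bit26=1)
  nb ##..#: next=#  (t=3,i=13, bit25=1)
  nb ##...: next=#  (t=0,i=11, bit24=1)
  nb #.###: next=.  (t=1,i=7, bit23=0)
  nb #.##.: next=.  (t=2,i=14, bit22=0)
  nb #.#.#: next=#  (t=0,i=2, bit21=1)
  nb #.#..: next=.  (t=0,i=6, bit20=0)
  nb #..##: next=#  (t=0,i=8, bit19=1)
  nb #..#.: next=.  (t=1,i=13, bit18=0)
  nb #...#: next=.  (t=0,i=12, bit17=0)
  nb #....: next=#  (t=2,i=3, bit16=1)
  nb .####: next=#  (t=1,i=1, bit15=1)
  nb .###.: next=#  (t=1,i=8, bit14=1)
  nb .##.#: next=#  (t=2,i=15, bit13=1)
  nb .##..: next=.  (t=0,i=10, bit12=0)
  nb .#.##: next=.  (t=2,i=13, bit11=0)
  nb .#.#.: next=#  (t=0,i=1, bit10=1)
  nb .#..#: next=#  (t=0,i=7, bit9=1)
  nb .#...: next=.  (t=6,i=2, bit8=0)
  nb ..###: next=#  (t=1,i=0, bit7=1)
  nb ..##.: next=#  (t=0,i=9, bit6=1)
  nb ..#.#: next=#  (t=0,i=0, bit5=1)
  nb ..#..: next=#  (t=3,i=15, bit4=1)
  nb ...##: next=.  (t=0,i=13, bit3=0)
  nb ...#.: next=.  (t=0,i=18, bit2=0)
  nb ....#: next=.  (t=2,i=6, bit1=0)
  nb .....: next=.  (t=2,i=4, bit0=0)
  bits 00010111001010011110011011110000 = 388622064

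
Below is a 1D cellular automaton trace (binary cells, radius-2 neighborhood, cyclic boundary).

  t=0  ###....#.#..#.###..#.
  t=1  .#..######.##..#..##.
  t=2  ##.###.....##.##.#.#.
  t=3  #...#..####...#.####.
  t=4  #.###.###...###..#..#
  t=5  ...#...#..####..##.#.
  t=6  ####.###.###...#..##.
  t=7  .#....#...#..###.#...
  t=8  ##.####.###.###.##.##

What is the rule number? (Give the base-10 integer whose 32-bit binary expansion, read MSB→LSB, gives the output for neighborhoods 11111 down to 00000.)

  [31] ##### => .  t=1,i=6
  [30] ####. => .  t=1,i=8
  [29] ###.# => .  t=1,i=9
  [28] ###.. => .  t=0,i=2
  [27] ##.## => .  t=1,i=10
  [26] ##.#. => #  t=2,i=16
  [25] ##..# => .  t=0,i=17
  [24] ##... => .  t=0,i=3
  [23] #.### => .  t=0,i=0
  [22] #.##. => #  t=1,i=11
  [21] #.#.# => #  t=2,i=17
  [20] #.#.. => #  t=0,i=9
  [19] #..## => #  t=1,i=3
  [18] #..#. => #  t=0,i=11
  [17] #...# => #  t=3,i=2
  [16] #.... => #  t=0,i=4
  [15] .#### => #  t=1,i=5
  [14] .###. => #  t=0,i=1
  [13] .##.# => .  t=2,i=1
  [12] .##.. => #  t=1,i=12
  [11] .#.## => .  t=0,i=13
  [10] .#.#. => #  t=0,i=8
  [9] .#..# => .  t=0,i=10
  [8] .#... => .  t=3,i=1
  [7] ..### => #  t=1,i=4
  [6] ..##. => .  t=1,i=18
  [5] ..#.# => #  t=0,i=7
  [4] ..#.. => #  t=1,i=1
  [3] ...## => #  t=2,i=10
  [2] ...#. => #  t=0,i=6
  [1] ....# => #  t=0,i=5
  [0] ..... => #  t=2,i=8
  bits 00000100011111111101010010111111 = 75486399

75486399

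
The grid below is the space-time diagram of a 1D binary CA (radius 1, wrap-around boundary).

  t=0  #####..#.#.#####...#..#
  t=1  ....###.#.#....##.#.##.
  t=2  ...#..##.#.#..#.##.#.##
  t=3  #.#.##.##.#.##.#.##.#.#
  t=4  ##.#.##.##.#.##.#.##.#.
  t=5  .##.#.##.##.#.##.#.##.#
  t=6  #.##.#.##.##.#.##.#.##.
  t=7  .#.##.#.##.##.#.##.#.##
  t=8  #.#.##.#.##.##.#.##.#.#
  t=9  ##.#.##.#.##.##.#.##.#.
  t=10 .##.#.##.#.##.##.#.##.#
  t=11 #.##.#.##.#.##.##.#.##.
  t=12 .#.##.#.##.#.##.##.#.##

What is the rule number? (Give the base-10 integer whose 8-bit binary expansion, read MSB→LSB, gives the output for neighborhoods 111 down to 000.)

114

  ### -> .   bit 7 = 0  t=0,i=0
  ##. -> #   bit 6 = 1  t=0,i=4
  #.# -> #   bit 5 = 1  t=0,i=8
  #.. -> #   bit 4 = 1  t=0,i=5
  .## -> .   bit 3 = 0  t=0,i=11
  .#. -> .   bit 2 = 0  t=0,i=7
  ..# -> #   bit 1 = 1  t=0,i=6
  ... -> .   bit 0 = 0  t=0,i=17
  bits 01110010 = 114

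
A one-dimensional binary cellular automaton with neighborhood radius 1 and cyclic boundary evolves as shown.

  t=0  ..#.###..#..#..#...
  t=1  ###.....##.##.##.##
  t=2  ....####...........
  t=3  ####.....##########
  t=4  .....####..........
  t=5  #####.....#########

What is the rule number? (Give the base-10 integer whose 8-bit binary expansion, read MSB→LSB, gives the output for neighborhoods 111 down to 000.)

7

  [7] ### => .  t=0,i=5
  [6] ##. => .  t=0,i=6
  [5] #.# => .  t=0,i=3
  [4] #.. => .  t=0,i=7
  [3] .## => .  t=0,i=4
  [2] .#. => #  t=0,i=2
  [1] ..# => #  t=0,i=1
  [0] ... => #  t=0,i=0
  bits 00000111 = 7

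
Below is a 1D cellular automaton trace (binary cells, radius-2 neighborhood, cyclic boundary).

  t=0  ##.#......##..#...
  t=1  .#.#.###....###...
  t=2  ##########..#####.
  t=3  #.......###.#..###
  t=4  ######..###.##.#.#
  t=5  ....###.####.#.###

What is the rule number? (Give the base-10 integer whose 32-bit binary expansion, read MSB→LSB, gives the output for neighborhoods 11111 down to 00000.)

2075487925

  #####|.  b31=0 t=2,i=2
  ####.|#  b30=1 t=2,i=8
  ###.#|#  b29=1 t=2,i=16
  ###..|#  b28=1 t=1,i=7
  ##.##|#  b27=1 t=2,i=17
  ##.#.|.  b26=0 t=0,i=2
  ##..#|#  b25=1 t=0,i=12
  ##...|#  b24=1 t=1,i=8
  #.###|#  b23=1 t=1,i=5
  #.##.|.  b22=0 t=4,i=12
  #.#.#|#  b21=1 t=1,i=3
  #.#..|#  b20=1 t=0,i=3
  #..##|.  b19=0 t=2,i=11
  #..#.|#  b18=1 t=0,i=13
  #...#|.  b17=0 t=0,i=16
  #....|#  b16=1 t=0,i=5
  .####|.  b15=0 t=2,i=1
  .###.|#  b14=1 t=1,i=6
  .##.#|#  b13=1 t=0,i=1
  .##..|.  b12=0 t=0,i=11
  .#.##|#  b11=1 t=1,i=4
  .#.#.|#  b10=1 t=1,i=2
  .#..#|#  b9=1 t=3,i=13
  .#...|.  b8=0 t=0,i=4
  ..###|#  b7=1 t=1,i=12
  ..##.|.  b6=0 t=0,i=0
  ..#.#|#  b5=1 t=1,i=1
  ..#..|#  b4=1 t=0,i=14
  ...##|.  b3=0 t=0,i=9
  ...#.|#  b2=1 t=1,i=0
  ....#|.  b1=0 t=0,i=8
  .....|#  b0=1 t=0,i=6
  bits 01111011101101010110111010110101 = 2075487925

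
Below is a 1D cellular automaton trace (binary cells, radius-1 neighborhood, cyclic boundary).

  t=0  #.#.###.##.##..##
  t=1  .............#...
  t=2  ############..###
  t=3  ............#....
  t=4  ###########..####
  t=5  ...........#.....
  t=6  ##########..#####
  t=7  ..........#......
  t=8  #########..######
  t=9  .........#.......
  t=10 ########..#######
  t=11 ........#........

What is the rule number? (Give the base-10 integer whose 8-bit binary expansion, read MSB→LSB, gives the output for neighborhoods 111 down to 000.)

17

  ### -> .   bit 7 = 0  t=0,i=5
  ##. -> .   bit 6 = 0  t=0,i=0
  #.# -> .   bit 5 = 0  t=0,i=1
  #.. -> #   bit 4 = 1  t=0,i=13
  .## -> .   bit 3 = 0  t=0,i=4
  .#. -> .   bit 2 = 0  t=0,i=2
  ..# -> .   bit 1 = 0  t=0,i=14
  ... -> #   bit 0 = 1  t=1,i=0
  bits 00010001 = 17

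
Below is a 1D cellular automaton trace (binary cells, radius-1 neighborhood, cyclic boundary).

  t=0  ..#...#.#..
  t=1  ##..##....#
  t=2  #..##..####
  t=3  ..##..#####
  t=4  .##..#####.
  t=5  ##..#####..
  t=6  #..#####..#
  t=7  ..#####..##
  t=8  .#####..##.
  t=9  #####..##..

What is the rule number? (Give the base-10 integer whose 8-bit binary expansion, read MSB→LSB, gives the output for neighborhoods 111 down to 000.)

  ###|#  b7=1 t=1,i=0
  ##.|.  b6=0 t=1,i=1
  #.#|.  b5=0 t=0,i=7
  #..|.  b4=0 t=0,i=3
  .##|#  b3=1 t=1,i=4
  .#.|.  b2=0 t=0,i=2
  ..#|#  b1=1 t=0,i=1
  ...|#  b0=1 t=0,i=0
  bits 10001011 = 139

139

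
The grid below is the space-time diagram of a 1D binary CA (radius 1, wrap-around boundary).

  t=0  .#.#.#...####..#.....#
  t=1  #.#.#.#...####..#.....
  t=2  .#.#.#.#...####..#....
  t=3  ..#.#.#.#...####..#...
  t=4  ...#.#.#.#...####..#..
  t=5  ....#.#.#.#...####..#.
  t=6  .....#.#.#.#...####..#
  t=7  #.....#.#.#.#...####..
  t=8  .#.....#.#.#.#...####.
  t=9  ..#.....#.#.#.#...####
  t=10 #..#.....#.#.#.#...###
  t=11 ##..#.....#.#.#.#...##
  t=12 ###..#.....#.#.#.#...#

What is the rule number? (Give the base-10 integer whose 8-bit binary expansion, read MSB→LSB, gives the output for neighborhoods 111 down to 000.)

  ### -> #   bit 7 = 1  t=0,i=10
  ##. -> #   bit 6 = 1  t=0,i=12
  #.# -> #   bit 5 = 1  t=0,i=0
  #.. -> #   bit 4 = 1  t=0,i=6
  .## -> .   bit 3 = 0  t=0,i=9
  .#. -> .   bit 2 = 0  t=0,i=1
  ..# -> .   bit 1 = 0  t=0,i=8
  ... -> .   bit 0 = 0  t=0,i=7
  bits 11110000 = 240

240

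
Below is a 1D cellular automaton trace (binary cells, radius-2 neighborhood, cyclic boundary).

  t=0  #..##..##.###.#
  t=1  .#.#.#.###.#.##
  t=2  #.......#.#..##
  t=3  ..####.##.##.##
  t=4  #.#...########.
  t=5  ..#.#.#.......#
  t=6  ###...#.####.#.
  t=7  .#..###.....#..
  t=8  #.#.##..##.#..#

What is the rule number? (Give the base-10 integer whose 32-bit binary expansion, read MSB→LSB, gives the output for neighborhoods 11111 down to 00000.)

  ##### -> .   bit 31 = 0  t=4,i=8
  ####. -> .   bit 30 = 0  t=3,i=4
  ###.# -> .   bit 29 = 0  t=0,i=12
  ###.. -> .   bit 28 = 0  t=2,i=0
  ##.## -> #   bit 27 = 1  t=0,i=9
  ##.#. -> #   bit 26 = 1  t=1,i=0
  ##..# -> #   bit 25 = 1  t=0,i=1
  ##... -> .   bit 24 = 0  t=2,i=1
  #.### -> .   bit 23 = 0  t=0,i=10
  #.##. -> #   bit 22 = 1  t=0,i=14
  #.#.# -> .   bit 21 = 0  t=1,i=1
  #.#.. -> #   bit 20 = 1  t=2,i=10
  #..## -> .   bit 19 = 0  t=0,i=2
  #..#. -> #   bit 18 = 1  t=5,i=1
  #...# -> #   bit 17 = 1  t=4,i=4
  #.... -> #   bit 16 = 1  t=2,i=2
  .#### -> .   bit 15 = 0  t=3,i=3
  .###. -> #   bit 14 = 1  t=0,i=11
  .##.# -> #   bit 13 = 1  t=0,i=8
  .##.. -> .   bit 12 = 0  t=0,i=0
  .#.## -> .   bit 11 = 0  t=1,i=6
  .#.#. -> .   bit 10 = 0  t=1,i=2
  .#..# -> #   bit 9 = 1  t=2,i=11
  .#... -> .   bit 8 = 0  t=4,i=3
  ..### -> #   bit 7 = 1  t=2,i=13
  ..##. -> #   bit 6 = 1  t=0,i=3
  ..#.# -> #   bit 5 = 1  t=2,i=8
  ..#.. -> .   bit 4 = 0  t=5,i=14
  ...## -> .   bit 3 = 0  t=4,i=5
  ...#. -> #   bit 2 = 1  t=2,i=7
  ....# -> .   bit 1 = 0  t=2,i=6
  ..... -> #   bit 0 = 1  t=2,i=3
  bits 00001110010101110110001011100101 = 240607973

240607973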